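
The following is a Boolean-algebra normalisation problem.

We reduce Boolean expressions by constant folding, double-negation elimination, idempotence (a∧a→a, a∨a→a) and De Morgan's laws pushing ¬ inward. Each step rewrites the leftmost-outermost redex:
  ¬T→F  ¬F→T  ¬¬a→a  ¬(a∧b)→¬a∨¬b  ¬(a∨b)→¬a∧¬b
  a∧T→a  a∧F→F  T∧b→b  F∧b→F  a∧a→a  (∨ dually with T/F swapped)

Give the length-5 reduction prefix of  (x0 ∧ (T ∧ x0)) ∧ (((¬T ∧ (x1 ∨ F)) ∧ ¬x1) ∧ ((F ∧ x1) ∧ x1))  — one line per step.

Answer: after 5 steps: x0 ∧ (F ∧ ((F ∧ x1) ∧ x1))

Reduction:
  start: (x0 ∧ (T ∧ x0)) ∧ (((¬T ∧ (x1 ∨ F)) ∧ ¬x1) ∧ ((F ∧ x1) ∧ x1))
  →1  (x0 ∧ x0) ∧ (((¬T ∧ (x1 ∨ F)) ∧ ¬x1) ∧ ((F ∧ x1) ∧ x1))
  →2  x0 ∧ (((¬T ∧ (x1 ∨ F)) ∧ ¬x1) ∧ ((F ∧ x1) ∧ x1))
  →3  x0 ∧ (((F ∧ (x1 ∨ F)) ∧ ¬x1) ∧ ((F ∧ x1) ∧ x1))
  →4  x0 ∧ ((F ∧ ¬x1) ∧ ((F ∧ x1) ∧ x1))
  →5  x0 ∧ (F ∧ ((F ∧ x1) ∧ x1))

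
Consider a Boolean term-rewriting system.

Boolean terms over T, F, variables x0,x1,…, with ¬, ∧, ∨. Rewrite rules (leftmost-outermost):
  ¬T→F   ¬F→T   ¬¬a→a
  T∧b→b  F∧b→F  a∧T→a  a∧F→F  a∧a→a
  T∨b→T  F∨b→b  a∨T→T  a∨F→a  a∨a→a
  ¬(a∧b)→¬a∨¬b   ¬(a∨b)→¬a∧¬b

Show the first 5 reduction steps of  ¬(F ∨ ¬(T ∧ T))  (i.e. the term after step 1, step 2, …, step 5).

  start: ¬(F ∨ ¬(T ∧ T))
  step 1: ¬F ∧ ¬¬(T ∧ T)
  step 2: T ∧ ¬¬(T ∧ T)
  step 3: ¬¬(T ∧ T)
  step 4: T ∧ T
  step 5: T

Answer: after 5 steps: T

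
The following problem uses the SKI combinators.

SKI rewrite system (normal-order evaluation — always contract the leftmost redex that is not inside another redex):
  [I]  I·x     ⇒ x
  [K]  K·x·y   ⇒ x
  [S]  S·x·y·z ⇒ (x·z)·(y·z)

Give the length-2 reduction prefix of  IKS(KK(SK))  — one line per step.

  start: IKS(KK(SK))
  [1] KS(KK(SK))
  [2] S

Answer: after 2 steps: S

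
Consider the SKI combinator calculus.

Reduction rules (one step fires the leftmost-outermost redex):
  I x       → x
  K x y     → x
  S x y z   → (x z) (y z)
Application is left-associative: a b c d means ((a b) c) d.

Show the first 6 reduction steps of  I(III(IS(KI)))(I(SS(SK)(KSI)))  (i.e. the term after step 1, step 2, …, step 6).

Answer: after 6 steps: S(KI)(SS(SK)(KSI))

Reduction:
  start: I(III(IS(KI)))(I(SS(SK)(KSI)))
  →1  III(IS(KI))(I(SS(SK)(KSI)))
  →2  II(IS(KI))(I(SS(SK)(KSI)))
  →3  I(IS(KI))(I(SS(SK)(KSI)))
  →4  IS(KI)(I(SS(SK)(KSI)))
  →5  S(KI)(I(SS(SK)(KSI)))
  →6  S(KI)(SS(SK)(KSI))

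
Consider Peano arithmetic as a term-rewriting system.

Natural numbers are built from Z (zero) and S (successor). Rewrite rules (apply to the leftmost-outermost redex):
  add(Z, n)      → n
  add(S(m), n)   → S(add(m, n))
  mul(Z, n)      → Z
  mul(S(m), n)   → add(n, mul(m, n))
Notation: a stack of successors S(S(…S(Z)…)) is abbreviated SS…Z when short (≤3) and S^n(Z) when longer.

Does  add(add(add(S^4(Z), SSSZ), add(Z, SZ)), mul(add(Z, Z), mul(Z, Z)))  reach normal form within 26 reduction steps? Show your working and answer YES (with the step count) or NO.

Answer: YES — reaches normal form S^8(Z) in 25 ≤ 26 steps

Reduction:
  start: add(add(add(S^4(Z), SSSZ), add(Z, SZ)), mul(add(Z, Z), mul(Z, Z)))
  [1] add(add(S(add(SSSZ, SSSZ)), add(Z, SZ)), mul(add(Z, Z), mul(Z, Z)))
  [2] add(S(add(add(SSSZ, SSSZ), add(Z, SZ))), mul(add(Z, Z), mul(Z, Z)))
  [3] S(add(add(add(SSSZ, SSSZ), add(Z, SZ)), mul(add(Z, Z), mul(Z, Z))))
  [4] S(add(add(S(add(SSZ, SSSZ)), add(Z, SZ)), mul(add(Z, Z), mul(Z, Z))))
  [5] S(add(S(add(add(SSZ, SSSZ), add(Z, SZ))), mul(add(Z, Z), mul(Z, Z))))
  [6] S(S(add(add(add(SSZ, SSSZ), add(Z, SZ)), mul(add(Z, Z), mul(Z, Z)))))
  [7] S(S(add(add(S(add(SZ, SSSZ)), add(Z, SZ)), mul(add(Z, Z), mul(Z, Z)))))
  [8] S(S(add(S(add(add(SZ, SSSZ), add(Z, SZ))), mul(add(Z, Z), mul(Z, Z)))))
  [9] S(S(S(add(add(add(SZ, SSSZ), add(Z, SZ)), mul(add(Z, Z), mul(Z, Z))))))
  [10] S(S(S(add(add(S(add(Z, SSSZ)), add(Z, SZ)), mul(add(Z, Z), mul(Z, Z))))))
  [11] S(S(S(add(S(add(add(Z, SSSZ), add(Z, SZ))), mul(add(Z, Z), mul(Z, Z))))))
  [12] S(S(S(S(add(add(add(Z, SSSZ), add(Z, SZ)), mul(add(Z, Z), mul(Z, Z)))))))
  [13] S(S(S(S(add(add(SSSZ, add(Z, SZ)), mul(add(Z, Z), mul(Z, Z)))))))
  [14] S(S(S(S(add(S(add(SSZ, add(Z, SZ))), mul(add(Z, Z), mul(Z, Z)))))))
  [15] S(S(S(S(S(add(add(SSZ, add(Z, SZ)), mul(add(Z, Z), mul(Z, Z))))))))
  [16] S(S(S(S(S(add(S(add(SZ, add(Z, SZ))), mul(add(Z, Z), mul(Z, Z))))))))
  [17] S(S(S(S(S(S(add(add(SZ, add(Z, SZ)), mul(add(Z, Z), mul(Z, Z)))))))))
  [18] S(S(S(S(S(S(add(S(add(Z, add(Z, SZ))), mul(add(Z, Z), mul(Z, Z)))))))))
  [19] S(S(S(S(S(S(S(add(add(Z, add(Z, SZ)), mul(add(Z, Z), mul(Z, Z))))))))))
  [20] S(S(S(S(S(S(S(add(add(Z, SZ), mul(add(Z, Z), mul(Z, Z))))))))))
  [21] S(S(S(S(S(S(S(add(SZ, mul(add(Z, Z), mul(Z, Z))))))))))
  [22] S(S(S(S(S(S(S(S(add(Z, mul(add(Z, Z), mul(Z, Z)))))))))))
  [23] S(S(S(S(S(S(S(S(mul(add(Z, Z), mul(Z, Z))))))))))
  [24] S(S(S(S(S(S(S(S(mul(Z, mul(Z, Z))))))))))
  [25] S^8(Z)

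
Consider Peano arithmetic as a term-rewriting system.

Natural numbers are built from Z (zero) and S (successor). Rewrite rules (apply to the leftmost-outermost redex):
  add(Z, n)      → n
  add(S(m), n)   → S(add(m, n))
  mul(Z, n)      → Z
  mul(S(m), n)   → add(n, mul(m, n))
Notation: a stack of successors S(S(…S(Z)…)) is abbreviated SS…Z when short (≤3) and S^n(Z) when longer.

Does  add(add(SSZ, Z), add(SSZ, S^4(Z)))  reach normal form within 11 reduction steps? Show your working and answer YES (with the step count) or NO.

Answer: YES — reaches normal form S^8(Z) in 9 ≤ 11 steps

Reduction:
  start: add(add(SSZ, Z), add(SSZ, S^4(Z)))
  →1  add(S(add(SZ, Z)), add(SSZ, S^4(Z)))
  →2  S(add(add(SZ, Z), add(SSZ, S^4(Z))))
  →3  S(add(S(add(Z, Z)), add(SSZ, S^4(Z))))
  →4  S(S(add(add(Z, Z), add(SSZ, S^4(Z)))))
  →5  S(S(add(Z, add(SSZ, S^4(Z)))))
  →6  S(S(add(SSZ, S^4(Z))))
  →7  S(S(S(add(SZ, S^4(Z)))))
  →8  S(S(S(S(add(Z, S^4(Z))))))
  →9  S^8(Z)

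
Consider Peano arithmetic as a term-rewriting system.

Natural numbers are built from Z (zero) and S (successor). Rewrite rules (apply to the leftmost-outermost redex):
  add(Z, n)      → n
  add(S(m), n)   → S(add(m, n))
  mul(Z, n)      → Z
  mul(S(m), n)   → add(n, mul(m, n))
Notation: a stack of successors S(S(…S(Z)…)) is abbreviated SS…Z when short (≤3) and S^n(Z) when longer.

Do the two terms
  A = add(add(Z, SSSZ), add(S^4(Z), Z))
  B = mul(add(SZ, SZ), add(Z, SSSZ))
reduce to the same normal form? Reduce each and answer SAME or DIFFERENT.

Answer: DIFFERENT — A ⇓ S^7(Z), B ⇓ S^6(Z)

Derivation:
Term A:
  start: add(add(Z, SSSZ), add(S^4(Z), Z))
  →1  add(SSSZ, add(S^4(Z), Z))
  →2  S(add(SSZ, add(S^4(Z), Z)))
  →3  S(S(add(SZ, add(S^4(Z), Z))))
  →4  S(S(S(add(Z, add(S^4(Z), Z)))))
  →5  S(S(S(add(S^4(Z), Z))))
  →6  S(S(S(S(add(SSSZ, Z)))))
  →7  S(S(S(S(S(add(SSZ, Z))))))
  →8  S(S(S(S(S(S(add(SZ, Z)))))))
  →9  S(S(S(S(S(S(S(add(Z, Z))))))))
  →10  S^7(Z)

Term B:
  start: mul(add(SZ, SZ), add(Z, SSSZ))
  →1  mul(S(add(Z, SZ)), add(Z, SSSZ))
  →2  add(add(Z, SSSZ), mul(add(Z, SZ), add(Z, SSSZ)))
  →3  add(SSSZ, mul(add(Z, SZ), add(Z, SSSZ)))
  →4  S(add(SSZ, mul(add(Z, SZ), add(Z, SSSZ))))
  →5  S(S(add(SZ, mul(add(Z, SZ), add(Z, SSSZ)))))
  →6  S(S(S(add(Z, mul(add(Z, SZ), add(Z, SSSZ))))))
  →7  S(S(S(mul(add(Z, SZ), add(Z, SSSZ)))))
  →8  S(S(S(mul(SZ, add(Z, SSSZ)))))
  →9  S(S(S(add(add(Z, SSSZ), mul(Z, add(Z, SSSZ))))))
  →10  S(S(S(add(SSSZ, mul(Z, add(Z, SSSZ))))))
  →11  S(S(S(S(add(SSZ, mul(Z, add(Z, SSSZ)))))))
  →12  S(S(S(S(S(add(SZ, mul(Z, add(Z, SSSZ))))))))
  →13  S(S(S(S(S(S(add(Z, mul(Z, add(Z, SSSZ)))))))))
  →14  S(S(S(S(S(S(mul(Z, add(Z, SSSZ))))))))
  →15  S^6(Z)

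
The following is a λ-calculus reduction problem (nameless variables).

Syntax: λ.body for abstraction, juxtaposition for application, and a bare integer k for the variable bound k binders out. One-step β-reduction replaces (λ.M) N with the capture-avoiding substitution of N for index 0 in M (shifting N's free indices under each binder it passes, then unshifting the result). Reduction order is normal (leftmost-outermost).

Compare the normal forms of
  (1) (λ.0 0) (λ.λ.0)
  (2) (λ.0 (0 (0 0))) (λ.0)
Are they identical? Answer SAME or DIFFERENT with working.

Term A:
  start: (λ.0 0) (λ.λ.0)
  →1  (λ.λ.0) (λ.λ.0)
  →2  λ.0

Term B:
  start: (λ.0 (0 (0 0))) (λ.0)
  →1  (λ.0) ((λ.0) ((λ.0) (λ.0)))
  →2  (λ.0) ((λ.0) (λ.0))
  →3  (λ.0) (λ.0)
  →4  λ.0

Answer: SAME — A ⇓ λ.0, B ⇓ λ.0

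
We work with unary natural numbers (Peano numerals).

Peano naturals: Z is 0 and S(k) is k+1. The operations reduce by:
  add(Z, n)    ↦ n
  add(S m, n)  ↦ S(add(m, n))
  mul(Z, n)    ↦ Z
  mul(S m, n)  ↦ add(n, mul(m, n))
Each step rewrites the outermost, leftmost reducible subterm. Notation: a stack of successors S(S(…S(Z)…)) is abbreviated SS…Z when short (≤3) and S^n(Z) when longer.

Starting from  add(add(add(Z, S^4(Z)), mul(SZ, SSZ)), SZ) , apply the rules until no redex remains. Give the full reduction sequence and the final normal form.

Answer: normal form = S^7(Z)  (in 18 steps)

Working:
  start: add(add(add(Z, S^4(Z)), mul(SZ, SSZ)), SZ)
  step 1: add(add(S^4(Z), mul(SZ, SSZ)), SZ)
  step 2: add(S(add(SSSZ, mul(SZ, SSZ))), SZ)
  step 3: S(add(add(SSSZ, mul(SZ, SSZ)), SZ))
  step 4: S(add(S(add(SSZ, mul(SZ, SSZ))), SZ))
  step 5: S(S(add(add(SSZ, mul(SZ, SSZ)), SZ)))
  step 6: S(S(add(S(add(SZ, mul(SZ, SSZ))), SZ)))
  step 7: S(S(S(add(add(SZ, mul(SZ, SSZ)), SZ))))
  step 8: S(S(S(add(S(add(Z, mul(SZ, SSZ))), SZ))))
  step 9: S(S(S(S(add(add(Z, mul(SZ, SSZ)), SZ)))))
  step 10: S(S(S(S(add(mul(SZ, SSZ), SZ)))))
  step 11: S(S(S(S(add(add(SSZ, mul(Z, SSZ)), SZ)))))
  step 12: S(S(S(S(add(S(add(SZ, mul(Z, SSZ))), SZ)))))
  step 13: S(S(S(S(S(add(add(SZ, mul(Z, SSZ)), SZ))))))
  step 14: S(S(S(S(S(add(S(add(Z, mul(Z, SSZ))), SZ))))))
  step 15: S(S(S(S(S(S(add(add(Z, mul(Z, SSZ)), SZ)))))))
  step 16: S(S(S(S(S(S(add(mul(Z, SSZ), SZ)))))))
  step 17: S(S(S(S(S(S(add(Z, SZ)))))))
  step 18: S^7(Z)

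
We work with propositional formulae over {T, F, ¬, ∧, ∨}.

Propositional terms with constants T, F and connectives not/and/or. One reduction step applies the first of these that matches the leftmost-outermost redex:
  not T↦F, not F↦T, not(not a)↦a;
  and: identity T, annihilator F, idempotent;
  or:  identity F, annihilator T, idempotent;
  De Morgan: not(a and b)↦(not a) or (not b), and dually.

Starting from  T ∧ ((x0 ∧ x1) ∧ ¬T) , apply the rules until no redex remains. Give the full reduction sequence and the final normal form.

  start: T ∧ ((x0 ∧ x1) ∧ ¬T)
  →1  (x0 ∧ x1) ∧ ¬T
  →2  (x0 ∧ x1) ∧ F
  →3  F

Answer: normal form = F  (in 3 steps)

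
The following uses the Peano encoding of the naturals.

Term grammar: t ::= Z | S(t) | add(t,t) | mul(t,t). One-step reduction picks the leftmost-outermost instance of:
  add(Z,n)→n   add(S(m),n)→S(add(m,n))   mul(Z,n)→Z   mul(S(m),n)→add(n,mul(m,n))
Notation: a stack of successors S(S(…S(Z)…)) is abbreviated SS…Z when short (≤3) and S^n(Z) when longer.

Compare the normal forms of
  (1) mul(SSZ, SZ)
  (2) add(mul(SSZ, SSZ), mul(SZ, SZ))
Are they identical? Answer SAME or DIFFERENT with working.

Term A:
  start: mul(SSZ, SZ)
  →1  add(SZ, mul(SZ, SZ))
  →2  S(add(Z, mul(SZ, SZ)))
  →3  S(mul(SZ, SZ))
  →4  S(add(SZ, mul(Z, SZ)))
  →5  S(S(add(Z, mul(Z, SZ))))
  →6  S(S(mul(Z, SZ)))
  →7  SSZ

Term B:
  start: add(mul(SSZ, SSZ), mul(SZ, SZ))
  →1  add(add(SSZ, mul(SZ, SSZ)), mul(SZ, SZ))
  →2  add(S(add(SZ, mul(SZ, SSZ))), mul(SZ, SZ))
  →3  S(add(add(SZ, mul(SZ, SSZ)), mul(SZ, SZ)))
  →4  S(add(S(add(Z, mul(SZ, SSZ))), mul(SZ, SZ)))
  →5  S(S(add(add(Z, mul(SZ, SSZ)), mul(SZ, SZ))))
  →6  S(S(add(mul(SZ, SSZ), mul(SZ, SZ))))
  →7  S(S(add(add(SSZ, mul(Z, SSZ)), mul(SZ, SZ))))
  →8  S(S(add(S(add(SZ, mul(Z, SSZ))), mul(SZ, SZ))))
  →9  S(S(S(add(add(SZ, mul(Z, SSZ)), mul(SZ, SZ)))))
  →10  S(S(S(add(S(add(Z, mul(Z, SSZ))), mul(SZ, SZ)))))
  →11  S(S(S(S(add(add(Z, mul(Z, SSZ)), mul(SZ, SZ))))))
  →12  S(S(S(S(add(mul(Z, SSZ), mul(SZ, SZ))))))
  →13  S(S(S(S(add(Z, mul(SZ, SZ))))))
  →14  S(S(S(S(mul(SZ, SZ)))))
  →15  S(S(S(S(add(SZ, mul(Z, SZ))))))
  →16  S(S(S(S(S(add(Z, mul(Z, SZ)))))))
  →17  S(S(S(S(S(mul(Z, SZ))))))
  →18  S^5(Z)

Answer: DIFFERENT — A ⇓ SSZ, B ⇓ S^5(Z)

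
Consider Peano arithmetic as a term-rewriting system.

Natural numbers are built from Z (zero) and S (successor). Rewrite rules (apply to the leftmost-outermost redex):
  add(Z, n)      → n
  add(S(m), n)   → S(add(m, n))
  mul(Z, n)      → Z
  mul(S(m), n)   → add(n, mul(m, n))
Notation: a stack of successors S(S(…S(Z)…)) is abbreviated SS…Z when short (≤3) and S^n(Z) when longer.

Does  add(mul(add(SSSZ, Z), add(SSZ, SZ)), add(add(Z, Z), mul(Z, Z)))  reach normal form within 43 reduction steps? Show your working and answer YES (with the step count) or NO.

  start: add(mul(add(SSSZ, Z), add(SSZ, SZ)), add(add(Z, Z), mul(Z, Z)))
  [1] add(mul(S(add(SSZ, Z)), add(SSZ, SZ)), add(add(Z, Z), mul(Z, Z)))
  [2] add(add(add(SSZ, SZ), mul(add(SSZ, Z), add(SSZ, SZ))), add(add(Z, Z), mul(Z, Z)))
  [3] add(add(S(add(SZ, SZ)), mul(add(SSZ, Z), add(SSZ, SZ))), add(add(Z, Z), mul(Z, Z)))
  [4] add(S(add(add(SZ, SZ), mul(add(SSZ, Z), add(SSZ, SZ)))), add(add(Z, Z), mul(Z, Z)))
  [5] S(add(add(add(SZ, SZ), mul(add(SSZ, Z), add(SSZ, SZ))), add(add(Z, Z), mul(Z, Z))))
  [6] S(add(add(S(add(Z, SZ)), mul(add(SSZ, Z), add(SSZ, SZ))), add(add(Z, Z), mul(Z, Z))))
  [7] S(add(S(add(add(Z, SZ), mul(add(SSZ, Z), add(SSZ, SZ)))), add(add(Z, Z), mul(Z, Z))))
  [8] S(S(add(add(add(Z, SZ), mul(add(SSZ, Z), add(SSZ, SZ))), add(add(Z, Z), mul(Z, Z)))))
  [9] S(S(add(add(SZ, mul(add(SSZ, Z), add(SSZ, SZ))), add(add(Z, Z), mul(Z, Z)))))
  [10] S(S(add(S(add(Z, mul(add(SSZ, Z), add(SSZ, SZ)))), add(add(Z, Z), mul(Z, Z)))))
  [11] S(S(S(add(add(Z, mul(add(SSZ, Z), add(SSZ, SZ))), add(add(Z, Z), mul(Z, Z))))))
  [12] S(S(S(add(mul(add(SSZ, Z), add(SSZ, SZ)), add(add(Z, Z), mul(Z, Z))))))
  [13] S(S(S(add(mul(S(add(SZ, Z)), add(SSZ, SZ)), add(add(Z, Z), mul(Z, Z))))))
  [14] S(S(S(add(add(add(SSZ, SZ), mul(add(SZ, Z), add(SSZ, SZ))), add(add(Z, Z), mul(Z, Z))))))
  [15] S(S(S(add(add(S(add(SZ, SZ)), mul(add(SZ, Z), add(SSZ, SZ))), add(add(Z, Z), mul(Z, Z))))))
  [16] S(S(S(add(S(add(add(SZ, SZ), mul(add(SZ, Z), add(SSZ, SZ)))), add(add(Z, Z), mul(Z, Z))))))
  [17] S(S(S(S(add(add(add(SZ, SZ), mul(add(SZ, Z), add(SSZ, SZ))), add(add(Z, Z), mul(Z, Z)))))))
  [18] S(S(S(S(add(add(S(add(Z, SZ)), mul(add(SZ, Z), add(SSZ, SZ))), add(add(Z, Z), mul(Z, Z)))))))
  [19] S(S(S(S(add(S(add(add(Z, SZ), mul(add(SZ, Z), add(SSZ, SZ)))), add(add(Z, Z), mul(Z, Z)))))))
  [20] S(S(S(S(S(add(add(add(Z, SZ), mul(add(SZ, Z), add(SSZ, SZ))), add(add(Z, Z), mul(Z, Z))))))))
  [21] S(S(S(S(S(add(add(SZ, mul(add(SZ, Z), add(SSZ, SZ))), add(add(Z, Z), mul(Z, Z))))))))
  [22] S(S(S(S(S(add(S(add(Z, mul(add(SZ, Z), add(SSZ, SZ)))), add(add(Z, Z), mul(Z, Z))))))))
  [23] S(S(S(S(S(S(add(add(Z, mul(add(SZ, Z), add(SSZ, SZ))), add(add(Z, Z), mul(Z, Z)))))))))
  [24] S(S(S(S(S(S(add(mul(add(SZ, Z), add(SSZ, SZ)), add(add(Z, Z), mul(Z, Z)))))))))
  [25] S(S(S(S(S(S(add(mul(S(add(Z, Z)), add(SSZ, SZ)), add(add(Z, Z), mul(Z, Z)))))))))
  [26] S(S(S(S(S(S(add(add(add(SSZ, SZ), mul(add(Z, Z), add(SSZ, SZ))), add(add(Z, Z), mul(Z, Z)))))))))
  [27] S(S(S(S(S(S(add(add(S(add(SZ, SZ)), mul(add(Z, Z), add(SSZ, SZ))), add(add(Z, Z), mul(Z, Z)))))))))
  [28] S(S(S(S(S(S(add(S(add(add(SZ, SZ), mul(add(Z, Z), add(SSZ, SZ)))), add(add(Z, Z), mul(Z, Z)))))))))
  [29] S(S(S(S(S(S(S(add(add(add(SZ, SZ), mul(add(Z, Z), add(SSZ, SZ))), add(add(Z, Z), mul(Z, Z))))))))))
  [30] S(S(S(S(S(S(S(add(add(S(add(Z, SZ)), mul(add(Z, Z), add(SSZ, SZ))), add(add(Z, Z), mul(Z, Z))))))))))
  [31] S(S(S(S(S(S(S(add(S(add(add(Z, SZ), mul(add(Z, Z), add(SSZ, SZ)))), add(add(Z, Z), mul(Z, Z))))))))))
  [32] S(S(S(S(S(S(S(S(add(add(add(Z, SZ), mul(add(Z, Z), add(SSZ, SZ))), add(add(Z, Z), mul(Z, Z)))))))))))
  [33] S(S(S(S(S(S(S(S(add(add(SZ, mul(add(Z, Z), add(SSZ, SZ))), add(add(Z, Z), mul(Z, Z)))))))))))
  [34] S(S(S(S(S(S(S(S(add(S(add(Z, mul(add(Z, Z), add(SSZ, SZ)))), add(add(Z, Z), mul(Z, Z)))))))))))
  [35] S(S(S(S(S(S(S(S(S(add(add(Z, mul(add(Z, Z), add(SSZ, SZ))), add(add(Z, Z), mul(Z, Z))))))))))))
  [36] S(S(S(S(S(S(S(S(S(add(mul(add(Z, Z), add(SSZ, SZ)), add(add(Z, Z), mul(Z, Z))))))))))))
  [37] S(S(S(S(S(S(S(S(S(add(mul(Z, add(SSZ, SZ)), add(add(Z, Z), mul(Z, Z))))))))))))
  [38] S(S(S(S(S(S(S(S(S(add(Z, add(add(Z, Z), mul(Z, Z))))))))))))
  [39] S(S(S(S(S(S(S(S(S(add(add(Z, Z), mul(Z, Z)))))))))))
  [40] S(S(S(S(S(S(S(S(S(add(Z, mul(Z, Z)))))))))))
  [41] S(S(S(S(S(S(S(S(S(mul(Z, Z))))))))))
  [42] S^9(Z)

Answer: YES — reaches normal form S^9(Z) in 42 ≤ 43 steps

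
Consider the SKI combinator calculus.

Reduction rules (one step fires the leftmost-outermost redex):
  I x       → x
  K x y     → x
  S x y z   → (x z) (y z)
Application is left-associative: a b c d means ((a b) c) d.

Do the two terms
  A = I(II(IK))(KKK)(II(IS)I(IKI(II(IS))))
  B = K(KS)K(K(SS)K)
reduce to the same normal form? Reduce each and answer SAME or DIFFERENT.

Term A:
  start: I(II(IK))(KKK)(II(IS)I(IKI(II(IS))))
  →1  II(IK)(KKK)(II(IS)I(IKI(II(IS))))
  →2  I(IK)(KKK)(II(IS)I(IKI(II(IS))))
  →3  IK(KKK)(II(IS)I(IKI(II(IS))))
  →4  K(KKK)(II(IS)I(IKI(II(IS))))
  →5  KKK
  →6  K

Term B:
  start: K(KS)K(K(SS)K)
  →1  KS(K(SS)K)
  →2  S

Answer: DIFFERENT — A ⇓ K, B ⇓ S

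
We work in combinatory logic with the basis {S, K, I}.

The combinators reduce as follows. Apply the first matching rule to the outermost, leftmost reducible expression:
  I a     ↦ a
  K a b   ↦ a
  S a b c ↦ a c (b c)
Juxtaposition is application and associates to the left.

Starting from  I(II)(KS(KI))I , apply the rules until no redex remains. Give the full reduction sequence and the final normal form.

  start: I(II)(KS(KI))I
  →1  II(KS(KI))I
  →2  I(KS(KI))I
  →3  KS(KI)I
  →4  SI

Answer: normal form = SI  (in 4 steps)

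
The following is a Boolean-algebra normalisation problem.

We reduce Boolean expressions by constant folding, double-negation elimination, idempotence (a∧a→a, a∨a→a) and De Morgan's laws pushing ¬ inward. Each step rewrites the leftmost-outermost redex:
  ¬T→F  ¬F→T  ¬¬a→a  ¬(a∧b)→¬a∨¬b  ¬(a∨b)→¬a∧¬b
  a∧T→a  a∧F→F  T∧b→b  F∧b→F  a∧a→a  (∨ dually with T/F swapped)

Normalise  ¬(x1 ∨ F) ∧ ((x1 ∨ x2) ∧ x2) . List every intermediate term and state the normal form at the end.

  start: ¬(x1 ∨ F) ∧ ((x1 ∨ x2) ∧ x2)
  [1] (¬x1 ∧ ¬F) ∧ ((x1 ∨ x2) ∧ x2)
  [2] (¬x1 ∧ T) ∧ ((x1 ∨ x2) ∧ x2)
  [3] ¬x1 ∧ ((x1 ∨ x2) ∧ x2)

Answer: normal form = ¬x1 ∧ ((x1 ∨ x2) ∧ x2)  (in 3 steps)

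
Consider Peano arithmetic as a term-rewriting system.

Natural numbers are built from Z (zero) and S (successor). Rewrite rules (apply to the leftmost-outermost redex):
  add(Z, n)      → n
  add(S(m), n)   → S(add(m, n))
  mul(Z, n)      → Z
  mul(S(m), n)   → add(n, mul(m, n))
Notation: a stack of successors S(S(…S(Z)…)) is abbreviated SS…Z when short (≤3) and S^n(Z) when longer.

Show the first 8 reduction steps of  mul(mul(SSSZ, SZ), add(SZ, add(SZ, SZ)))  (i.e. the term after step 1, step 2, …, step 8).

  start: mul(mul(SSSZ, SZ), add(SZ, add(SZ, SZ)))
  →1  mul(add(SZ, mul(SSZ, SZ)), add(SZ, add(SZ, SZ)))
  →2  mul(S(add(Z, mul(SSZ, SZ))), add(SZ, add(SZ, SZ)))
  →3  add(add(SZ, add(SZ, SZ)), mul(add(Z, mul(SSZ, SZ)), add(SZ, add(SZ, SZ))))
  →4  add(S(add(Z, add(SZ, SZ))), mul(add(Z, mul(SSZ, SZ)), add(SZ, add(SZ, SZ))))
  →5  S(add(add(Z, add(SZ, SZ)), mul(add(Z, mul(SSZ, SZ)), add(SZ, add(SZ, SZ)))))
  →6  S(add(add(SZ, SZ), mul(add(Z, mul(SSZ, SZ)), add(SZ, add(SZ, SZ)))))
  →7  S(add(S(add(Z, SZ)), mul(add(Z, mul(SSZ, SZ)), add(SZ, add(SZ, SZ)))))
  →8  S(S(add(add(Z, SZ), mul(add(Z, mul(SSZ, SZ)), add(SZ, add(SZ, SZ))))))

Answer: after 8 steps: S(S(add(add(Z, SZ), mul(add(Z, mul(SSZ, SZ)), add(SZ, add(SZ, SZ))))))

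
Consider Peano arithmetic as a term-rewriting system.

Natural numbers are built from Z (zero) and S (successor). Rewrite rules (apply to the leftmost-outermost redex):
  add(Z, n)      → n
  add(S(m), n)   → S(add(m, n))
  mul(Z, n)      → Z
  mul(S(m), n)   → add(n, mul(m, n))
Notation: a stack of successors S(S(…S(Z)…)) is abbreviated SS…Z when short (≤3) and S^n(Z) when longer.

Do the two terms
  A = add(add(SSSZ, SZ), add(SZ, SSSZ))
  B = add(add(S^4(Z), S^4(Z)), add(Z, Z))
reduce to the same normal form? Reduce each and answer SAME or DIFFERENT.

Answer: SAME — A ⇓ S^8(Z), B ⇓ S^8(Z)

Working:
Term A:
  start: add(add(SSSZ, SZ), add(SZ, SSSZ))
  step 1: add(S(add(SSZ, SZ)), add(SZ, SSSZ))
  step 2: S(add(add(SSZ, SZ), add(SZ, SSSZ)))
  step 3: S(add(S(add(SZ, SZ)), add(SZ, SSSZ)))
  step 4: S(S(add(add(SZ, SZ), add(SZ, SSSZ))))
  step 5: S(S(add(S(add(Z, SZ)), add(SZ, SSSZ))))
  step 6: S(S(S(add(add(Z, SZ), add(SZ, SSSZ)))))
  step 7: S(S(S(add(SZ, add(SZ, SSSZ)))))
  step 8: S(S(S(S(add(Z, add(SZ, SSSZ))))))
  step 9: S(S(S(S(add(SZ, SSSZ)))))
  step 10: S(S(S(S(S(add(Z, SSSZ))))))
  step 11: S^8(Z)

Term B:
  start: add(add(S^4(Z), S^4(Z)), add(Z, Z))
  step 1: add(S(add(SSSZ, S^4(Z))), add(Z, Z))
  step 2: S(add(add(SSSZ, S^4(Z)), add(Z, Z)))
  step 3: S(add(S(add(SSZ, S^4(Z))), add(Z, Z)))
  step 4: S(S(add(add(SSZ, S^4(Z)), add(Z, Z))))
  step 5: S(S(add(S(add(SZ, S^4(Z))), add(Z, Z))))
  step 6: S(S(S(add(add(SZ, S^4(Z)), add(Z, Z)))))
  step 7: S(S(S(add(S(add(Z, S^4(Z))), add(Z, Z)))))
  step 8: S(S(S(S(add(add(Z, S^4(Z)), add(Z, Z))))))
  step 9: S(S(S(S(add(S^4(Z), add(Z, Z))))))
  step 10: S(S(S(S(S(add(SSSZ, add(Z, Z)))))))
  step 11: S(S(S(S(S(S(add(SSZ, add(Z, Z))))))))
  step 12: S(S(S(S(S(S(S(add(SZ, add(Z, Z)))))))))
  step 13: S(S(S(S(S(S(S(S(add(Z, add(Z, Z))))))))))
  step 14: S(S(S(S(S(S(S(S(add(Z, Z)))))))))
  step 15: S^8(Z)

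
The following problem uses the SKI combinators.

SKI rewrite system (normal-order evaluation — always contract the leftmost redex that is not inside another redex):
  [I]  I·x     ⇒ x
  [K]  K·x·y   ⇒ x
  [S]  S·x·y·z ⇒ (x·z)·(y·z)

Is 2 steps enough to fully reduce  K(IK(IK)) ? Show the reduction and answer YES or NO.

  start: K(IK(IK))
  [1] K(K(IK))
  [2] K(KK)

Answer: YES — reaches normal form K(KK) in 2 ≤ 2 steps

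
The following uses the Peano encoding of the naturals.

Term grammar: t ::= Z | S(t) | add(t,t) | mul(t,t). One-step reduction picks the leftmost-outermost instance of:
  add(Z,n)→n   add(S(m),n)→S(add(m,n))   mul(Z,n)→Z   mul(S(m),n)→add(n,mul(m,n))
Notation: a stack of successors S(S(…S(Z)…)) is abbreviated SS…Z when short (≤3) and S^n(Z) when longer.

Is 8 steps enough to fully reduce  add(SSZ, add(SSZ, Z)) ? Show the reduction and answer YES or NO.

Answer: YES — reaches normal form S^4(Z) in 6 ≤ 8 steps

Derivation:
  start: add(SSZ, add(SSZ, Z))
  →1  S(add(SZ, add(SSZ, Z)))
  →2  S(S(add(Z, add(SSZ, Z))))
  →3  S(S(add(SSZ, Z)))
  →4  S(S(S(add(SZ, Z))))
  →5  S(S(S(S(add(Z, Z)))))
  →6  S^4(Z)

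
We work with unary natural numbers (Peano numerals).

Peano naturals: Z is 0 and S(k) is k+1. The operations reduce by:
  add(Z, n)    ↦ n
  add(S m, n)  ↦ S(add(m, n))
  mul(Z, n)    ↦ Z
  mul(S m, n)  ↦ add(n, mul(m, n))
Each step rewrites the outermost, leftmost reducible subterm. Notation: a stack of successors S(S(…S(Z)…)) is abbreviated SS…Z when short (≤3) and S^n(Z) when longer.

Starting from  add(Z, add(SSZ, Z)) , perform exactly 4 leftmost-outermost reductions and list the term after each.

  start: add(Z, add(SSZ, Z))
  step 1: add(SSZ, Z)
  step 2: S(add(SZ, Z))
  step 3: S(S(add(Z, Z)))
  step 4: SSZ

Answer: after 4 steps: SSZ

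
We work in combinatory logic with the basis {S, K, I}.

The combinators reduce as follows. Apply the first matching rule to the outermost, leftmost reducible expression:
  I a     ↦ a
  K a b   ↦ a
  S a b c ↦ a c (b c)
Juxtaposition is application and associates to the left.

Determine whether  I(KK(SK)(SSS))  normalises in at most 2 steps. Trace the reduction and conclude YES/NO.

Answer: YES — reaches normal form K(SSS) in 2 ≤ 2 steps

Working:
  start: I(KK(SK)(SSS))
  →1  KK(SK)(SSS)
  →2  K(SSS)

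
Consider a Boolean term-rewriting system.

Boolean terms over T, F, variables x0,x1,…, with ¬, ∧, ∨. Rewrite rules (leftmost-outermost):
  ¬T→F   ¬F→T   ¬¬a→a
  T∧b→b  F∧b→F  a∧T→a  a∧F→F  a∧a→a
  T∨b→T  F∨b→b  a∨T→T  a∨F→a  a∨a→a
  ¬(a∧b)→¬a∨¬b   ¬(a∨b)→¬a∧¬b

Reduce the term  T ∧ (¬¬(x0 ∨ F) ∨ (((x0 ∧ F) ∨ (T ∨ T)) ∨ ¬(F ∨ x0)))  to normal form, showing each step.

  start: T ∧ (¬¬(x0 ∨ F) ∨ (((x0 ∧ F) ∨ (T ∨ T)) ∨ ¬(F ∨ x0)))
  step 1: ¬¬(x0 ∨ F) ∨ (((x0 ∧ F) ∨ (T ∨ T)) ∨ ¬(F ∨ x0))
  step 2: (x0 ∨ F) ∨ (((x0 ∧ F) ∨ (T ∨ T)) ∨ ¬(F ∨ x0))
  step 3: x0 ∨ (((x0 ∧ F) ∨ (T ∨ T)) ∨ ¬(F ∨ x0))
  step 4: x0 ∨ ((F ∨ (T ∨ T)) ∨ ¬(F ∨ x0))
  step 5: x0 ∨ ((T ∨ T) ∨ ¬(F ∨ x0))
  step 6: x0 ∨ (T ∨ ¬(F ∨ x0))
  step 7: x0 ∨ T
  step 8: T

Answer: normal form = T  (in 8 steps)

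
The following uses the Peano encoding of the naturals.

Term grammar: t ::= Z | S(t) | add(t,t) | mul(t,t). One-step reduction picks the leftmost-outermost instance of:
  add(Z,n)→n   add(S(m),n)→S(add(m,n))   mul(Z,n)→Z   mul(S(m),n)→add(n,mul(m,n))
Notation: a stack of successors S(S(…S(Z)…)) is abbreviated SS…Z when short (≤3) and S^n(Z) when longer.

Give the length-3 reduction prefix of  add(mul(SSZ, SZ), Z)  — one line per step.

Answer: after 3 steps: S(add(add(Z, mul(SZ, SZ)), Z))

Working:
  start: add(mul(SSZ, SZ), Z)
  [1] add(add(SZ, mul(SZ, SZ)), Z)
  [2] add(S(add(Z, mul(SZ, SZ))), Z)
  [3] S(add(add(Z, mul(SZ, SZ)), Z))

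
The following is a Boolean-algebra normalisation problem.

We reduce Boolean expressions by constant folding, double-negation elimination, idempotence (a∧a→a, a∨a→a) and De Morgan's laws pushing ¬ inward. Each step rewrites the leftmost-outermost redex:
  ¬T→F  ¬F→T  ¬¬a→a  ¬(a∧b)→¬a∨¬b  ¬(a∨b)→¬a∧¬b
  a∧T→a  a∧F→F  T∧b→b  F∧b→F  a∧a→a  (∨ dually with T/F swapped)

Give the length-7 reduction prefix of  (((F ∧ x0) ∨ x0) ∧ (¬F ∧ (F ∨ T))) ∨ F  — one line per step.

  start: (((F ∧ x0) ∨ x0) ∧ (¬F ∧ (F ∨ T))) ∨ F
  →1  ((F ∧ x0) ∨ x0) ∧ (¬F ∧ (F ∨ T))
  →2  (F ∨ x0) ∧ (¬F ∧ (F ∨ T))
  →3  x0 ∧ (¬F ∧ (F ∨ T))
  →4  x0 ∧ (T ∧ (F ∨ T))
  →5  x0 ∧ (F ∨ T)
  →6  x0 ∧ T
  →7  x0

Answer: after 7 steps: x0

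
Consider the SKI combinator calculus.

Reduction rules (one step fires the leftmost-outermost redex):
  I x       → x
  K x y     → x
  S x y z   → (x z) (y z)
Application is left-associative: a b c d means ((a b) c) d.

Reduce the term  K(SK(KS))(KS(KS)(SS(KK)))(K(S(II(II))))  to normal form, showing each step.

Answer: normal form = K(SI)  (in 6 steps)

Working:
  start: K(SK(KS))(KS(KS)(SS(KK)))(K(S(II(II))))
  →1  SK(KS)(K(S(II(II))))
  →2  K(K(S(II(II))))(KS(K(S(II(II)))))
  →3  K(S(II(II)))
  →4  K(S(I(II)))
  →5  K(S(II))
  →6  K(SI)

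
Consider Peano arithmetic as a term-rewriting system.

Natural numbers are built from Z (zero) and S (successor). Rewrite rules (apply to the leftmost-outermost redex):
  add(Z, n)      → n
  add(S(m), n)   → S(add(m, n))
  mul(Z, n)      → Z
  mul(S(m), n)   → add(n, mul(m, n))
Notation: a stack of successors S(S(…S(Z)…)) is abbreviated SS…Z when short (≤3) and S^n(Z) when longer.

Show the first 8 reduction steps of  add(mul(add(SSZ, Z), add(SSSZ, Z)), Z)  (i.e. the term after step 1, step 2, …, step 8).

  start: add(mul(add(SSZ, Z), add(SSSZ, Z)), Z)
  step 1: add(mul(S(add(SZ, Z)), add(SSSZ, Z)), Z)
  step 2: add(add(add(SSSZ, Z), mul(add(SZ, Z), add(SSSZ, Z))), Z)
  step 3: add(add(S(add(SSZ, Z)), mul(add(SZ, Z), add(SSSZ, Z))), Z)
  step 4: add(S(add(add(SSZ, Z), mul(add(SZ, Z), add(SSSZ, Z)))), Z)
  step 5: S(add(add(add(SSZ, Z), mul(add(SZ, Z), add(SSSZ, Z))), Z))
  step 6: S(add(add(S(add(SZ, Z)), mul(add(SZ, Z), add(SSSZ, Z))), Z))
  step 7: S(add(S(add(add(SZ, Z), mul(add(SZ, Z), add(SSSZ, Z)))), Z))
  step 8: S(S(add(add(add(SZ, Z), mul(add(SZ, Z), add(SSSZ, Z))), Z)))

Answer: after 8 steps: S(S(add(add(add(SZ, Z), mul(add(SZ, Z), add(SSSZ, Z))), Z)))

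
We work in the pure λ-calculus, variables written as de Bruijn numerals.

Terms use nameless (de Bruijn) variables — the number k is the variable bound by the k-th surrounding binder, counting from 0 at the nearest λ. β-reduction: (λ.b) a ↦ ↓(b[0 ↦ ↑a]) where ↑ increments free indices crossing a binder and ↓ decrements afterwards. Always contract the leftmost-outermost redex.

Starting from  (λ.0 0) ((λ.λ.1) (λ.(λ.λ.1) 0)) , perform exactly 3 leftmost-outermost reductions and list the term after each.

Answer: after 3 steps: λ.(λ.λ.1) 0

Reduction:
  start: (λ.0 0) ((λ.λ.1) (λ.(λ.λ.1) 0))
  →1  (λ.λ.1) (λ.(λ.λ.1) 0) ((λ.λ.1) (λ.(λ.λ.1) 0))
  →2  (λ.λ.(λ.λ.1) 0) ((λ.λ.1) (λ.(λ.λ.1) 0))
  →3  λ.(λ.λ.1) 0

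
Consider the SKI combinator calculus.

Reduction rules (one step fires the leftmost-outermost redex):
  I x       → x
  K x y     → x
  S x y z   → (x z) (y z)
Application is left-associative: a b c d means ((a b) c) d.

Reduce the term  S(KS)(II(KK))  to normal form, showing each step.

  start: S(KS)(II(KK))
  step 1: S(KS)(I(KK))
  step 2: S(KS)(KK)

Answer: normal form = S(KS)(KK)  (in 2 steps)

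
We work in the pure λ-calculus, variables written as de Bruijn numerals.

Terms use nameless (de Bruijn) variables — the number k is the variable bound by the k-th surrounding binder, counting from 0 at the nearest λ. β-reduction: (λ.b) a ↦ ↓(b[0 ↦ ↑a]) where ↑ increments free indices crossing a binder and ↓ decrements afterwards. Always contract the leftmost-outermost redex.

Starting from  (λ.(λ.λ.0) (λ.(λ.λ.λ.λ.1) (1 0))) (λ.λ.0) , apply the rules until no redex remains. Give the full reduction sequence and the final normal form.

Answer: normal form = λ.0  (in 2 steps)

Reduction:
  start: (λ.(λ.λ.0) (λ.(λ.λ.λ.λ.1) (1 0))) (λ.λ.0)
  step 1: (λ.λ.0) (λ.(λ.λ.λ.λ.1) ((λ.λ.0) 0))
  step 2: λ.0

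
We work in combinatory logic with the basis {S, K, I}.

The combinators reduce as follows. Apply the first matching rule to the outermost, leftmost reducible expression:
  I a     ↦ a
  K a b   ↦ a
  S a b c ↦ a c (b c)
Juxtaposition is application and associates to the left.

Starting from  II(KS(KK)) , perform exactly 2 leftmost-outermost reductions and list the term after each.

  start: II(KS(KK))
  →1  I(KS(KK))
  →2  KS(KK)

Answer: after 2 steps: KS(KK)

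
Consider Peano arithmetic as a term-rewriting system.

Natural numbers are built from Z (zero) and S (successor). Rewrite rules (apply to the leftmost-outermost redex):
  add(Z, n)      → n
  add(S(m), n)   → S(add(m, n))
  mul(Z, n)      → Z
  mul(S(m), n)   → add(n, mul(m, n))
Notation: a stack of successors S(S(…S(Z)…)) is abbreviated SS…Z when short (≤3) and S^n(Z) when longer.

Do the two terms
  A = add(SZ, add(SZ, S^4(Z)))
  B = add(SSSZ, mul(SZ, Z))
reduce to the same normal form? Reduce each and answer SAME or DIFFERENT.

Answer: DIFFERENT — A ⇓ S^6(Z), B ⇓ SSSZ

Derivation:
Term A:
  start: add(SZ, add(SZ, S^4(Z)))
  step 1: S(add(Z, add(SZ, S^4(Z))))
  step 2: S(add(SZ, S^4(Z)))
  step 3: S(S(add(Z, S^4(Z))))
  step 4: S^6(Z)

Term B:
  start: add(SSSZ, mul(SZ, Z))
  step 1: S(add(SSZ, mul(SZ, Z)))
  step 2: S(S(add(SZ, mul(SZ, Z))))
  step 3: S(S(S(add(Z, mul(SZ, Z)))))
  step 4: S(S(S(mul(SZ, Z))))
  step 5: S(S(S(add(Z, mul(Z, Z)))))
  step 6: S(S(S(mul(Z, Z))))
  step 7: SSSZ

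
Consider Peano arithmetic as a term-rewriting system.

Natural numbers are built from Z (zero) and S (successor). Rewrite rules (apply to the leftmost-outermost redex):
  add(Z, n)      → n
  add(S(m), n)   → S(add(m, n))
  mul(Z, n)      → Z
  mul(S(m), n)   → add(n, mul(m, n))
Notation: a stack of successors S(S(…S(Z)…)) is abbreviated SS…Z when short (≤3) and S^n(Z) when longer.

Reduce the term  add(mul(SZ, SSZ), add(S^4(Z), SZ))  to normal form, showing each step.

Answer: normal form = S^7(Z)  (in 13 steps)

Reduction:
  start: add(mul(SZ, SSZ), add(S^4(Z), SZ))
  step 1: add(add(SSZ, mul(Z, SSZ)), add(S^4(Z), SZ))
  step 2: add(S(add(SZ, mul(Z, SSZ))), add(S^4(Z), SZ))
  step 3: S(add(add(SZ, mul(Z, SSZ)), add(S^4(Z), SZ)))
  step 4: S(add(S(add(Z, mul(Z, SSZ))), add(S^4(Z), SZ)))
  step 5: S(S(add(add(Z, mul(Z, SSZ)), add(S^4(Z), SZ))))
  step 6: S(S(add(mul(Z, SSZ), add(S^4(Z), SZ))))
  step 7: S(S(add(Z, add(S^4(Z), SZ))))
  step 8: S(S(add(S^4(Z), SZ)))
  step 9: S(S(S(add(SSSZ, SZ))))
  step 10: S(S(S(S(add(SSZ, SZ)))))
  step 11: S(S(S(S(S(add(SZ, SZ))))))
  step 12: S(S(S(S(S(S(add(Z, SZ)))))))
  step 13: S^7(Z)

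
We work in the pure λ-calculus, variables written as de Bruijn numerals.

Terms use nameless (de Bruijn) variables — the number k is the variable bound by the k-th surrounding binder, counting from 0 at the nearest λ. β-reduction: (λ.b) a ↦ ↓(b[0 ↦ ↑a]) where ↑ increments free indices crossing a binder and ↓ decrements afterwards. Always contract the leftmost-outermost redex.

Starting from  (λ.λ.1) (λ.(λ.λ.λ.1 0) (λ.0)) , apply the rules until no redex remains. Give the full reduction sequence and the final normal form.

  start: (λ.λ.1) (λ.(λ.λ.λ.1 0) (λ.0))
  →1  λ.λ.(λ.λ.λ.1 0) (λ.0)
  →2  λ.λ.λ.λ.1 0

Answer: normal form = λ.λ.λ.λ.1 0  (in 2 steps)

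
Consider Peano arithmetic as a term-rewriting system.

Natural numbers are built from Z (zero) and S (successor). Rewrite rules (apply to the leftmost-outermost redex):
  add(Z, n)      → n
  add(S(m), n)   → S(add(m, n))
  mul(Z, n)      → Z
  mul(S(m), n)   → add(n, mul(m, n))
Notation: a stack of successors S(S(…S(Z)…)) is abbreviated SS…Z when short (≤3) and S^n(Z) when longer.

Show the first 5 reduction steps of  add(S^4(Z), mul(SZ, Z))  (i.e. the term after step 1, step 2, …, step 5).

  start: add(S^4(Z), mul(SZ, Z))
  step 1: S(add(SSSZ, mul(SZ, Z)))
  step 2: S(S(add(SSZ, mul(SZ, Z))))
  step 3: S(S(S(add(SZ, mul(SZ, Z)))))
  step 4: S(S(S(S(add(Z, mul(SZ, Z))))))
  step 5: S(S(S(S(mul(SZ, Z)))))

Answer: after 5 steps: S(S(S(S(mul(SZ, Z)))))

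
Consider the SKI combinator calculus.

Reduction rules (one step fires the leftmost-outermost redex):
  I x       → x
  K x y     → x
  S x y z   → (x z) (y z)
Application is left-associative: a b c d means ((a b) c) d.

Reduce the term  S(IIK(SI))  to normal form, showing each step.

  start: S(IIK(SI))
  [1] S(IK(SI))
  [2] S(K(SI))

Answer: normal form = S(K(SI))  (in 2 steps)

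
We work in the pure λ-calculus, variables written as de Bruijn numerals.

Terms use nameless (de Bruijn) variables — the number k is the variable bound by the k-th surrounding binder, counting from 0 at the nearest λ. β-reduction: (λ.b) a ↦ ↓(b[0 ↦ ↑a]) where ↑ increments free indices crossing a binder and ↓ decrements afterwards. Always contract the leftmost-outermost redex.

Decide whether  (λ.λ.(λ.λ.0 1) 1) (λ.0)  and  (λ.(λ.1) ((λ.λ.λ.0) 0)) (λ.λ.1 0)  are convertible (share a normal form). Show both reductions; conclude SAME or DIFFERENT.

Term A:
  start: (λ.λ.(λ.λ.0 1) 1) (λ.0)
  [1] λ.(λ.λ.0 1) (λ.0)
  [2] λ.λ.0 (λ.0)

Term B:
  start: (λ.(λ.1) ((λ.λ.λ.0) 0)) (λ.λ.1 0)
  [1] (λ.λ.λ.1 0) ((λ.λ.λ.0) (λ.λ.1 0))
  [2] λ.λ.1 0

Answer: DIFFERENT — A ⇓ λ.λ.0 (λ.0), B ⇓ λ.λ.1 0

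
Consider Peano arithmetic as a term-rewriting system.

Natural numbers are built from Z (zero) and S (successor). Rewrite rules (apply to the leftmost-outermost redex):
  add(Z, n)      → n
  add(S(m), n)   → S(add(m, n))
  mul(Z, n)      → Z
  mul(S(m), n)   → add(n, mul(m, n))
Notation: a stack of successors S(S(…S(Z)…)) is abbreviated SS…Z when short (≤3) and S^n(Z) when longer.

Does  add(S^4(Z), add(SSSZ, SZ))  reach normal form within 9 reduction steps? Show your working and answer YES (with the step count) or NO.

Answer: YES — reaches normal form S^8(Z) in 9 ≤ 9 steps

Derivation:
  start: add(S^4(Z), add(SSSZ, SZ))
  step 1: S(add(SSSZ, add(SSSZ, SZ)))
  step 2: S(S(add(SSZ, add(SSSZ, SZ))))
  step 3: S(S(S(add(SZ, add(SSSZ, SZ)))))
  step 4: S(S(S(S(add(Z, add(SSSZ, SZ))))))
  step 5: S(S(S(S(add(SSSZ, SZ)))))
  step 6: S(S(S(S(S(add(SSZ, SZ))))))
  step 7: S(S(S(S(S(S(add(SZ, SZ)))))))
  step 8: S(S(S(S(S(S(S(add(Z, SZ))))))))
  step 9: S^8(Z)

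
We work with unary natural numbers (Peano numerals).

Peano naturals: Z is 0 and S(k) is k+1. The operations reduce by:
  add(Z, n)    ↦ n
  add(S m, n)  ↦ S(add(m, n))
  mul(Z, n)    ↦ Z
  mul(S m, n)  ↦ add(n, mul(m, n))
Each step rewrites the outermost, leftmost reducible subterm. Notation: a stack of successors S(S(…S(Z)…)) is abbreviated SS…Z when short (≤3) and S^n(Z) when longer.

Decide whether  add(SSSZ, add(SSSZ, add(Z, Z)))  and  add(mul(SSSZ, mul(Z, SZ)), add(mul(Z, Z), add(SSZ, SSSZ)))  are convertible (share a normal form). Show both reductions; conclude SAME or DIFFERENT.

Answer: DIFFERENT — A ⇓ S^6(Z), B ⇓ S^5(Z)

Working:
Term A:
  start: add(SSSZ, add(SSSZ, add(Z, Z)))
  step 1: S(add(SSZ, add(SSSZ, add(Z, Z))))
  step 2: S(S(add(SZ, add(SSSZ, add(Z, Z)))))
  step 3: S(S(S(add(Z, add(SSSZ, add(Z, Z))))))
  step 4: S(S(S(add(SSSZ, add(Z, Z)))))
  step 5: S(S(S(S(add(SSZ, add(Z, Z))))))
  step 6: S(S(S(S(S(add(SZ, add(Z, Z)))))))
  step 7: S(S(S(S(S(S(add(Z, add(Z, Z))))))))
  step 8: S(S(S(S(S(S(add(Z, Z)))))))
  step 9: S^6(Z)

Term B:
  start: add(mul(SSSZ, mul(Z, SZ)), add(mul(Z, Z), add(SSZ, SSSZ)))
  step 1: add(add(mul(Z, SZ), mul(SSZ, mul(Z, SZ))), add(mul(Z, Z), add(SSZ, SSSZ)))
  step 2: add(add(Z, mul(SSZ, mul(Z, SZ))), add(mul(Z, Z), add(SSZ, SSSZ)))
  step 3: add(mul(SSZ, mul(Z, SZ)), add(mul(Z, Z), add(SSZ, SSSZ)))
  step 4: add(add(mul(Z, SZ), mul(SZ, mul(Z, SZ))), add(mul(Z, Z), add(SSZ, SSSZ)))
  step 5: add(add(Z, mul(SZ, mul(Z, SZ))), add(mul(Z, Z), add(SSZ, SSSZ)))
  step 6: add(mul(SZ, mul(Z, SZ)), add(mul(Z, Z), add(SSZ, SSSZ)))
  step 7: add(add(mul(Z, SZ), mul(Z, mul(Z, SZ))), add(mul(Z, Z), add(SSZ, SSSZ)))
  step 8: add(add(Z, mul(Z, mul(Z, SZ))), add(mul(Z, Z), add(SSZ, SSSZ)))
  step 9: add(mul(Z, mul(Z, SZ)), add(mul(Z, Z), add(SSZ, SSSZ)))
  step 10: add(Z, add(mul(Z, Z), add(SSZ, SSSZ)))
  step 11: add(mul(Z, Z), add(SSZ, SSSZ))
  step 12: add(Z, add(SSZ, SSSZ))
  step 13: add(SSZ, SSSZ)
  step 14: S(add(SZ, SSSZ))
  step 15: S(S(add(Z, SSSZ)))
  step 16: S^5(Z)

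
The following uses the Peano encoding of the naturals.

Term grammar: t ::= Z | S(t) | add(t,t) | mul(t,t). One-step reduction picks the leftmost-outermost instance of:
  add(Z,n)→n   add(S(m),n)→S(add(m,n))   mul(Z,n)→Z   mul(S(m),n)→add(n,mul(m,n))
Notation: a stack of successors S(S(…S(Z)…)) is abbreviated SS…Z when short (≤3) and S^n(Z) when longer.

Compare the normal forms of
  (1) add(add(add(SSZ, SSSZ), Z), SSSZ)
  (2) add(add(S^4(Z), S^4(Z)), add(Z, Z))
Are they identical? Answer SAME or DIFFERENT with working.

Term A:
  start: add(add(add(SSZ, SSSZ), Z), SSSZ)
  →1  add(add(S(add(SZ, SSSZ)), Z), SSSZ)
  →2  add(S(add(add(SZ, SSSZ), Z)), SSSZ)
  →3  S(add(add(add(SZ, SSSZ), Z), SSSZ))
  →4  S(add(add(S(add(Z, SSSZ)), Z), SSSZ))
  →5  S(add(S(add(add(Z, SSSZ), Z)), SSSZ))
  →6  S(S(add(add(add(Z, SSSZ), Z), SSSZ)))
  →7  S(S(add(add(SSSZ, Z), SSSZ)))
  →8  S(S(add(S(add(SSZ, Z)), SSSZ)))
  →9  S(S(S(add(add(SSZ, Z), SSSZ))))
  →10  S(S(S(add(S(add(SZ, Z)), SSSZ))))
  →11  S(S(S(S(add(add(SZ, Z), SSSZ)))))
  →12  S(S(S(S(add(S(add(Z, Z)), SSSZ)))))
  →13  S(S(S(S(S(add(add(Z, Z), SSSZ))))))
  →14  S(S(S(S(S(add(Z, SSSZ))))))
  →15  S^8(Z)

Term B:
  start: add(add(S^4(Z), S^4(Z)), add(Z, Z))
  →1  add(S(add(SSSZ, S^4(Z))), add(Z, Z))
  →2  S(add(add(SSSZ, S^4(Z)), add(Z, Z)))
  →3  S(add(S(add(SSZ, S^4(Z))), add(Z, Z)))
  →4  S(S(add(add(SSZ, S^4(Z)), add(Z, Z))))
  →5  S(S(add(S(add(SZ, S^4(Z))), add(Z, Z))))
  →6  S(S(S(add(add(SZ, S^4(Z)), add(Z, Z)))))
  →7  S(S(S(add(S(add(Z, S^4(Z))), add(Z, Z)))))
  →8  S(S(S(S(add(add(Z, S^4(Z)), add(Z, Z))))))
  →9  S(S(S(S(add(S^4(Z), add(Z, Z))))))
  →10  S(S(S(S(S(add(SSSZ, add(Z, Z)))))))
  →11  S(S(S(S(S(S(add(SSZ, add(Z, Z))))))))
  →12  S(S(S(S(S(S(S(add(SZ, add(Z, Z)))))))))
  →13  S(S(S(S(S(S(S(S(add(Z, add(Z, Z))))))))))
  →14  S(S(S(S(S(S(S(S(add(Z, Z)))))))))
  →15  S^8(Z)

Answer: SAME — A ⇓ S^8(Z), B ⇓ S^8(Z)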